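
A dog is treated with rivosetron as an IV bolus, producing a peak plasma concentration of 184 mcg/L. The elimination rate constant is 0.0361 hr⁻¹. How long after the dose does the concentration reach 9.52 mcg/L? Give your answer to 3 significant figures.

82.0 hours

C(t) = C₀ e^(−kt)  ⇒  t = ln(C₀/C) / k
t = ln(184/9.52) / 0.03610 = 2.962 / 0.03610 ≈ 82.0 hours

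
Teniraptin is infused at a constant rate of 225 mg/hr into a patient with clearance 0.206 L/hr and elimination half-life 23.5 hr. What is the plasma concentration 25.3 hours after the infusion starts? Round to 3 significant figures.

Css = rate / CL = 225 / 0.206 = 1092 mg/L
k = ln 2 / 23.5 = 0.02950 hr⁻¹
C(t) = Css (1 − e^(−kt)) = 1092 × (1 − e^(−0.7462)) = 1092 × 0.5259 ≈ 574 mg/L

574 mg/L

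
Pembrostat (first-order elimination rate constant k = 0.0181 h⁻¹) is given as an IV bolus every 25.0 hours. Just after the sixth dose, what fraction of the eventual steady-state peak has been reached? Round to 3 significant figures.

0.934

f_n = 1 − e^(−nkτ) = 1 − e^(−6 × 0.01810 × 25.0) = 1 − e^(−2.715) = 1 − 0.06620 ≈ 0.934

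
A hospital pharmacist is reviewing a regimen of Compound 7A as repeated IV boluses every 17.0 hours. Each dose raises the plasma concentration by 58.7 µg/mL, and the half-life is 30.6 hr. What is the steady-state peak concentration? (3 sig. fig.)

k = ln 2 / 30.6 = 0.02265 hr⁻¹
Fraction remaining after one interval: e^(−kτ) = e^(−0.02265 × 17.0) = 0.6804
R = 1 / (1 − 0.6804) = 3.129
Css,max = 58.7 × 3.129 ≈ 184 µg/mL

184 µg/mL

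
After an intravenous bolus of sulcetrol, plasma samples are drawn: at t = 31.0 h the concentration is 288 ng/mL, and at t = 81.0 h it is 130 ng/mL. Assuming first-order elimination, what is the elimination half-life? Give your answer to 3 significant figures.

k = ln(C₁/C₂) / (t₂ − t₁) = ln(288/130) / (81.0 − 31.0)
  = 0.7954 / 50.00 = 0.01591 h⁻¹
t½ = ln 2 / k = ln 2 / 0.01591 ≈ 43.6 hours

43.6 hours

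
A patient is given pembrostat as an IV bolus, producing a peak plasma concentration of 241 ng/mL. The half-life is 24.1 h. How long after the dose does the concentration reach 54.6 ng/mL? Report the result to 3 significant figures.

51.6 hours

k = ln 2 / 24.1 = 0.02876 h⁻¹
C(t) = C₀ e^(−kt)  ⇒  t = ln(C₀/C) / k
t = ln(241/54.6) / 0.02876 = 1.485 / 0.02876 ≈ 51.6 hours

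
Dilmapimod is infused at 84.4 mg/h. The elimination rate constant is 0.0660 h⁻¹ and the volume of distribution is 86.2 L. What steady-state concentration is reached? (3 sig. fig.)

14.8 µg/mL

CL = k · V = 0.0660 × 86.2 = 5.689 L/h
Css = rate / CL = 84.4 / 5.689 ≈ 14.8 µg/mL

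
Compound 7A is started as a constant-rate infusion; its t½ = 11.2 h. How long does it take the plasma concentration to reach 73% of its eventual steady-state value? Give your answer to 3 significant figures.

21.2 hours

k = ln 2 / 11.2 = 0.06189 h⁻¹
f = 1 − e^(−kt)  ⇒  t = −ln(1 − f) / k
t = −ln(1 − 0.73) / 0.06189 = 1.309 / 0.06189 ≈ 21.2 hours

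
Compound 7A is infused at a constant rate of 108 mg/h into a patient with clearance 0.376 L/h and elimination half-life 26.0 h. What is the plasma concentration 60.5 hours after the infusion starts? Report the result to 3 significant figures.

Css = rate / CL = 108 / 0.376 = 287.2 mg/L
k = ln 2 / 26.0 = 0.02666 h⁻¹
C(t) = Css (1 − e^(−kt)) = 287.2 × (1 − e^(−1.613)) = 287.2 × 0.8007 ≈ 230 mg/L

230 mg/L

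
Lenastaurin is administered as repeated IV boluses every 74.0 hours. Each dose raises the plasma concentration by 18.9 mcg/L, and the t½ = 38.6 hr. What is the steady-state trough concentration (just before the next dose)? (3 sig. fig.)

6.81 mcg/L

k = ln 2 / 38.6 = 0.01796 hr⁻¹
Fraction remaining after one interval: e^(−kτ) = e^(−0.01796 × 74.0) = 0.2648
R = 1 / (1 − 0.2648) = 1.360
Css,max = 18.9 × 1.360 = 25.71 mcg/L
Css,min = Css,max × e^(−kτ) = 25.71 × 0.2648 ≈ 6.81 mcg/L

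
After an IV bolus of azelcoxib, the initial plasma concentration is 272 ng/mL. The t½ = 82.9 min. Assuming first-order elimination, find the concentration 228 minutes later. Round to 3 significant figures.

k = ln 2 / 82.9 = 0.008361 min⁻¹
228 min is 2.750 half-lives, so C = 272 × (1/2)^2.750 = 272 × 0.1486 ≈ 40.4 ng/mL

40.4 ng/mL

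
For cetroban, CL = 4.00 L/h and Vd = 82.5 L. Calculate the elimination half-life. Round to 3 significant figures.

k = CL / V = 4.00 / 82.5 = 0.04848 h⁻¹
t½ = ln 2 / k = ln 2 / 0.04848 ≈ 14.3 hours

14.3 hours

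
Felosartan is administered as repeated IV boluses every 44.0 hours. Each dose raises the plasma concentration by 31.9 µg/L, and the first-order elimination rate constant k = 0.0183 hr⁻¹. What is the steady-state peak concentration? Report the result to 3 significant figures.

Fraction remaining after one interval: e^(−kτ) = e^(−0.01830 × 44.0) = 0.4470
R = 1 / (1 − 0.4470) = 1.808
Css,max = 31.9 × 1.808 ≈ 57.7 µg/L

57.7 µg/L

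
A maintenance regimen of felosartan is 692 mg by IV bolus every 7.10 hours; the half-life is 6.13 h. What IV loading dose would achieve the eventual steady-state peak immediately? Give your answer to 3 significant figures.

k = ln 2 / 6.13 = 0.1131 h⁻¹
Accumulation ratio R = 1 / (1 − e^(−kτ)) = 1 / (1 − e^(−0.1131×7.10)) = 1 / (1 − 0.4481) = 1.812
Loading dose = maintenance dose × R = 692 × 1.812 ≈ 1250 mg

1250 mg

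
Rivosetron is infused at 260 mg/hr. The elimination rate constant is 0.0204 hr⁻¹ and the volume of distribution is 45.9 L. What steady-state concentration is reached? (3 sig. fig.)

CL = k · V = 0.0204 × 45.9 = 0.9364 L/hr
Css = rate / CL = 260 / 0.9364 ≈ 278 mg/L

278 mg/L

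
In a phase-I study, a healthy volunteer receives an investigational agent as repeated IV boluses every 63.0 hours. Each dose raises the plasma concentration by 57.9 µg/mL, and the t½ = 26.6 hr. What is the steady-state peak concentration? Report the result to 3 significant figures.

k = ln 2 / 26.6 = 0.02606 hr⁻¹
Fraction remaining after one interval: e^(−kτ) = e^(−0.02606 × 63.0) = 0.1937
R = 1 / (1 − 0.1937) = 1.240
Css,max = 57.9 × 1.240 ≈ 71.8 µg/mL

71.8 µg/mL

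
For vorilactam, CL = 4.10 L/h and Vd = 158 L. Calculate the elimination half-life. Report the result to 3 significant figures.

k = CL / V = 4.10 / 158 = 0.02595 h⁻¹
t½ = ln 2 / k = ln 2 / 0.02595 ≈ 26.7 hours

26.7 hours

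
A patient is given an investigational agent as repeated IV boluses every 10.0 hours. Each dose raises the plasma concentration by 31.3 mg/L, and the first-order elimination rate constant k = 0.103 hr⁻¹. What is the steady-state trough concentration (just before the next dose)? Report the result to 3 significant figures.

Fraction remaining after one interval: e^(−kτ) = e^(−0.1030 × 10.0) = 0.3570
R = 1 / (1 − 0.3570) = 1.555
Css,max = 31.3 × 1.555 = 48.68 mg/L
Css,min = Css,max × e^(−kτ) = 48.68 × 0.3570 ≈ 17.4 mg/L

17.4 mg/L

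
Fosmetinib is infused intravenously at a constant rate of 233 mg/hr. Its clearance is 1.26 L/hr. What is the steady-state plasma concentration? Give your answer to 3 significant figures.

185 mg/L

Css = infusion rate / CL = 233 / 1.26 ≈ 185 mg/L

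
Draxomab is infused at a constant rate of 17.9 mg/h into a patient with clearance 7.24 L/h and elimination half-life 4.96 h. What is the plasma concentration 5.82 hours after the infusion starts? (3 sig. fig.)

Css = rate / CL = 17.9 / 7.24 = 2.472 µg/mL
k = ln 2 / 4.96 = 0.1397 h⁻¹
C(t) = Css (1 − e^(−kt)) = 2.472 × (1 − e^(−0.8133)) = 2.472 × 0.5566 ≈ 1.38 µg/mL

1.38 µg/mL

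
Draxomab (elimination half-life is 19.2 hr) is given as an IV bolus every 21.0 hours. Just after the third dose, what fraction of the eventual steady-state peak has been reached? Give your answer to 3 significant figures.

k = ln 2 / 19.2 = 0.03610 hr⁻¹
f_n = 1 − e^(−nkτ) = 1 − e^(−3 × 0.03610 × 21.0) = 1 − e^(−2.274) = 1 − 0.1029 ≈ 0.897

0.897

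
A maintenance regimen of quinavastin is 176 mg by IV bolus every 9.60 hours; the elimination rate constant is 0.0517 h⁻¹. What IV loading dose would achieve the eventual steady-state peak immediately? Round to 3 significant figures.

Accumulation ratio R = 1 / (1 − e^(−kτ)) = 1 / (1 − e^(−0.05170×9.60)) = 1 / (1 − 0.6088) = 2.556
Loading dose = maintenance dose × R = 176 × 2.556 ≈ 450 mg

450 mg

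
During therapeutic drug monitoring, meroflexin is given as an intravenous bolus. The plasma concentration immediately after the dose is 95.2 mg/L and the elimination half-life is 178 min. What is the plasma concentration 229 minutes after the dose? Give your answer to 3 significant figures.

k = ln 2 / 178 = 0.003894 min⁻¹
229 min is 1.287 half-lives, so C = 95.2 × (1/2)^1.287 = 95.2 × 0.4099 ≈ 39.0 mg/L

39.0 mg/L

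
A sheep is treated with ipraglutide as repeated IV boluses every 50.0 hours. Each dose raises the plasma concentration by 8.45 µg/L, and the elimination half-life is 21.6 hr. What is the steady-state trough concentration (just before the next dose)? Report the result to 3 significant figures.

k = ln 2 / 21.6 = 0.03209 hr⁻¹
Fraction remaining after one interval: e^(−kτ) = e^(−0.03209 × 50.0) = 0.2010
R = 1 / (1 − 0.2010) = 1.252
Css,max = 8.45 × 1.252 = 10.58 µg/L
Css,min = Css,max × e^(−kτ) = 10.58 × 0.2010 ≈ 2.13 µg/L

2.13 µg/L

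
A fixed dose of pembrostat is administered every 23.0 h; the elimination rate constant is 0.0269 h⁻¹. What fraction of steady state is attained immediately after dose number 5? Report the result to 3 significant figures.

f_n = 1 − e^(−nkτ) = 1 − e^(−5 × 0.02690 × 23.0) = 1 − e^(−3.094) = 1 − 0.04534 ≈ 0.955

0.955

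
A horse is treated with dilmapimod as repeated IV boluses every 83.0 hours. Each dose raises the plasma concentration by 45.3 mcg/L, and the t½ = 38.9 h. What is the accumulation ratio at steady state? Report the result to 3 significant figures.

1.30

k = ln 2 / 38.9 = 0.01782 h⁻¹
Fraction remaining after one interval: e^(−kτ) = e^(−0.01782 × 83.0) = 0.2279
R = 1 / (1 − 0.2279) = 1 / 0.7721 ≈ 1.30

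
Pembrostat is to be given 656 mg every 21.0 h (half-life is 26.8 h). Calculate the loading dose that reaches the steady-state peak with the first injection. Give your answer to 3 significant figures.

k = ln 2 / 26.8 = 0.02586 h⁻¹
Accumulation ratio R = 1 / (1 − e^(−kτ)) = 1 / (1 − e^(−0.02586×21.0)) = 1 / (1 − 0.5809) = 2.386
Loading dose = maintenance dose × R = 656 × 2.386 ≈ 1570 mg

1570 mg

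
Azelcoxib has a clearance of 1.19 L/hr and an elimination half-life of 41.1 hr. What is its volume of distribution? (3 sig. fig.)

70.6 L

k = ln 2 / t½ = ln 2 / 41.1 = 0.01686 hr⁻¹
V = CL / k = 1.19 / 0.01686 ≈ 70.6 L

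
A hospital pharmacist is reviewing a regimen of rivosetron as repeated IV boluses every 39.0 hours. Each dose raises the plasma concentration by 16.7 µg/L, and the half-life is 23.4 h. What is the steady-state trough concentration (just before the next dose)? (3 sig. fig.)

7.68 µg/L

k = ln 2 / 23.4 = 0.02962 h⁻¹
Fraction remaining after one interval: e^(−kτ) = e^(−0.02962 × 39.0) = 0.3150
R = 1 / (1 − 0.3150) = 1.460
Css,max = 16.7 × 1.460 = 24.38 µg/L
Css,min = Css,max × e^(−kτ) = 24.38 × 0.3150 ≈ 7.68 µg/L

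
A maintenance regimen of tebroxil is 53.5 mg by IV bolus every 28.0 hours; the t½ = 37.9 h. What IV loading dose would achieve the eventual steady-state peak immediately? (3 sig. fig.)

k = ln 2 / 37.9 = 0.01829 h⁻¹
Accumulation ratio R = 1 / (1 − e^(−kτ)) = 1 / (1 − e^(−0.01829×28.0)) = 1 / (1 − 0.5992) = 2.495
Loading dose = maintenance dose × R = 53.5 × 2.495 ≈ 133 mg

133 mg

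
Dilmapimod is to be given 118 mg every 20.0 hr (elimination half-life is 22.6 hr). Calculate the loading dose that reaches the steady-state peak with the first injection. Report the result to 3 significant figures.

257 mg

k = ln 2 / 22.6 = 0.03067 hr⁻¹
Accumulation ratio R = 1 / (1 − e^(−kτ)) = 1 / (1 − e^(−0.03067×20.0)) = 1 / (1 − 0.5415) = 2.181
Loading dose = maintenance dose × R = 118 × 2.181 ≈ 257 mg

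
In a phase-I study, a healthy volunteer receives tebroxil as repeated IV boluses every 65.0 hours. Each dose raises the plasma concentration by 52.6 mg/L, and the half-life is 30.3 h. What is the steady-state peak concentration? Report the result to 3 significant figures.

k = ln 2 / 30.3 = 0.02288 h⁻¹
Fraction remaining after one interval: e^(−kτ) = e^(−0.02288 × 65.0) = 0.2261
R = 1 / (1 − 0.2261) = 1.292
Css,max = 52.6 × 1.292 ≈ 68.0 mg/L

68.0 mg/L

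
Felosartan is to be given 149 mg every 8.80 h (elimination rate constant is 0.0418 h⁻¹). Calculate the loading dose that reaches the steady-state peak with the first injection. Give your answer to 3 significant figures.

484 mg

Accumulation ratio R = 1 / (1 − e^(−kτ)) = 1 / (1 − e^(−0.04180×8.80)) = 1 / (1 − 0.6922) = 3.249
Loading dose = maintenance dose × R = 149 × 3.249 ≈ 484 mg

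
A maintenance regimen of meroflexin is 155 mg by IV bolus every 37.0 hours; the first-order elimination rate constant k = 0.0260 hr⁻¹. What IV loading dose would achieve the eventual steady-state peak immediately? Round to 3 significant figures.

Accumulation ratio R = 1 / (1 − e^(−kτ)) = 1 / (1 − e^(−0.02600×37.0)) = 1 / (1 − 0.3821) = 1.618
Loading dose = maintenance dose × R = 155 × 1.618 ≈ 251 mg

251 mg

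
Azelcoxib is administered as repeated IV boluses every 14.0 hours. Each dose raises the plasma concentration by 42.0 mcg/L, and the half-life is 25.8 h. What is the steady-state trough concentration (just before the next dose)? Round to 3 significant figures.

k = ln 2 / 25.8 = 0.02687 h⁻¹
Fraction remaining after one interval: e^(−kτ) = e^(−0.02687 × 14.0) = 0.6865
R = 1 / (1 − 0.6865) = 3.190
Css,max = 42.0 × 3.190 = 134.0 mcg/L
Css,min = Css,max × e^(−kτ) = 134.0 × 0.6865 ≈ 92.0 mcg/L

92.0 mcg/L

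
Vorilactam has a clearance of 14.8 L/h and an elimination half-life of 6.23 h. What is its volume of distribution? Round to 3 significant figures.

k = ln 2 / t½ = ln 2 / 6.23 = 0.1113 h⁻¹
V = CL / k = 14.8 / 0.1113 ≈ 133 L

133 L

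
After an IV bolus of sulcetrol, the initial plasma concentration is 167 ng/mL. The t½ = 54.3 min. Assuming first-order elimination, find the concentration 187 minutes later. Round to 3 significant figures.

k = ln 2 / 54.3 = 0.01277 min⁻¹
C(t) = C₀ e^(−kt) = 167 × e^(−0.01277 × 187) = 167 × e^(−2.387) = 167 × 0.09190 ≈ 15.3 ng/mL

15.3 ng/mL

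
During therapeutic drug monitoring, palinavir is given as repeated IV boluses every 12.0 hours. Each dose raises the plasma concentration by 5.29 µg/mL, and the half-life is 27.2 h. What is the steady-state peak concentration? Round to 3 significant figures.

20.1 µg/mL

k = ln 2 / 27.2 = 0.02548 h⁻¹
Fraction remaining after one interval: e^(−kτ) = e^(−0.02548 × 12.0) = 0.7365
R = 1 / (1 − 0.7365) = 3.796
Css,max = 5.29 × 3.796 ≈ 20.1 µg/mL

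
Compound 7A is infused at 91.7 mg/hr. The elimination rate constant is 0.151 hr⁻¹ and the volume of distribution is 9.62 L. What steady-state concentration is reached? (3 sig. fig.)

63.1 µg/mL

CL = k · V = 0.151 × 9.62 = 1.453 L/hr
Css = rate / CL = 91.7 / 1.453 ≈ 63.1 µg/mL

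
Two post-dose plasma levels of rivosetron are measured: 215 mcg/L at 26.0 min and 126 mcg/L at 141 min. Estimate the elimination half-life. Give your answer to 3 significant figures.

149 minutes

k = ln(C₁/C₂) / (t₂ − t₁) = ln(215/126) / (141 − 26.0)
  = 0.5344 / 115.0 = 0.004647 min⁻¹
t½ = ln 2 / k = ln 2 / 0.004647 ≈ 149 minutes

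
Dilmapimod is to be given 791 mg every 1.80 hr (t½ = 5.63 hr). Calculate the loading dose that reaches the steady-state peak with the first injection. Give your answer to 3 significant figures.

3980 mg

k = ln 2 / 5.63 = 0.1231 hr⁻¹
Accumulation ratio R = 1 / (1 − e^(−kτ)) = 1 / (1 − e^(−0.1231×1.80)) = 1 / (1 − 0.8012) = 5.031
Loading dose = maintenance dose × R = 791 × 5.031 ≈ 3980 mg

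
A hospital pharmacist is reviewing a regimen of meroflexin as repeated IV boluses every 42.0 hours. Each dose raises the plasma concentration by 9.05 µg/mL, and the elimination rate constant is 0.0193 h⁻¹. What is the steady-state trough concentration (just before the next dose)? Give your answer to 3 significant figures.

7.24 µg/mL

Fraction remaining after one interval: e^(−kτ) = e^(−0.01930 × 42.0) = 0.4446
R = 1 / (1 − 0.4446) = 1.800
Css,max = 9.05 × 1.800 = 16.29 µg/mL
Css,min = Css,max × e^(−kτ) = 16.29 × 0.4446 ≈ 7.24 µg/mL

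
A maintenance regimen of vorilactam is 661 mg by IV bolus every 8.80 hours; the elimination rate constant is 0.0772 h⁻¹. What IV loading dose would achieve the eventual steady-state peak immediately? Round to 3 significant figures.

1340 mg

Accumulation ratio R = 1 / (1 − e^(−kτ)) = 1 / (1 − e^(−0.07720×8.80)) = 1 / (1 − 0.5069) = 2.028
Loading dose = maintenance dose × R = 661 × 2.028 ≈ 1340 mg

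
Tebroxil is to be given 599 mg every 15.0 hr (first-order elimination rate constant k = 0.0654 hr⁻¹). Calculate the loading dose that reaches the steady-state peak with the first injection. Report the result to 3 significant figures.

958 mg

Accumulation ratio R = 1 / (1 − e^(−kτ)) = 1 / (1 − e^(−0.06540×15.0)) = 1 / (1 − 0.3749) = 1.600
Loading dose = maintenance dose × R = 599 × 1.600 ≈ 958 mg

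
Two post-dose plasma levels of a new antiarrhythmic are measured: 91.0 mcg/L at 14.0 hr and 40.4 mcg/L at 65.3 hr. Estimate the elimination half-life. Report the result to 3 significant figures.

k = ln(C₁/C₂) / (t₂ − t₁) = ln(91.0/40.4) / (65.3 − 14.0)
  = 0.8120 / 51.30 = 0.01583 hr⁻¹
t½ = ln 2 / k = ln 2 / 0.01583 ≈ 43.8 hours

43.8 hours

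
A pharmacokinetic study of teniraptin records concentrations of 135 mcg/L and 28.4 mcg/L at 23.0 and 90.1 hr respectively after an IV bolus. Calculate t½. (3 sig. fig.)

29.8 hours

k = ln(C₁/C₂) / (t₂ − t₁) = ln(135/28.4) / (90.1 − 23.0)
  = 1.559 / 67.10 = 0.02323 hr⁻¹
t½ = ln 2 / k = ln 2 / 0.02323 ≈ 29.8 hours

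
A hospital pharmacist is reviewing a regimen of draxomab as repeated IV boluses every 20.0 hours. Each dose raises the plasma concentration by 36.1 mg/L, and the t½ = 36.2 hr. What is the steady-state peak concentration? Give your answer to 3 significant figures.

k = ln 2 / 36.2 = 0.01915 hr⁻¹
Fraction remaining after one interval: e^(−kτ) = e^(−0.01915 × 20.0) = 0.6818
R = 1 / (1 − 0.6818) = 3.143
Css,max = 36.1 × 3.143 ≈ 113 mg/L

113 mg/L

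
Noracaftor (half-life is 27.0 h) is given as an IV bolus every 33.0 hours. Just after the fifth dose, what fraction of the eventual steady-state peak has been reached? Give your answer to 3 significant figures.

k = ln 2 / 27.0 = 0.02567 h⁻¹
f_n = 1 − e^(−nkτ) = 1 − e^(−5 × 0.02567 × 33.0) = 1 − e^(−4.236) = 1 − 0.01447 ≈ 0.986

0.986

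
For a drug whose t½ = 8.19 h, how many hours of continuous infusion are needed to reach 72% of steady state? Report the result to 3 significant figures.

15.0 hours

k = ln 2 / 8.19 = 0.08463 h⁻¹
f = 1 − e^(−kt)  ⇒  t = −ln(1 − f) / k
t = −ln(1 − 0.72) / 0.08463 = 1.273 / 0.08463 ≈ 15.0 hours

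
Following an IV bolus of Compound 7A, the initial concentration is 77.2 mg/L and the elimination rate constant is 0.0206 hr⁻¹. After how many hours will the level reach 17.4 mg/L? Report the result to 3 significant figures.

C(t) = C₀ e^(−kt)  ⇒  t = ln(C₀/C) / k
t = ln(77.2/17.4) / 0.02060 = 1.490 / 0.02060 ≈ 72.3 hours

72.3 hours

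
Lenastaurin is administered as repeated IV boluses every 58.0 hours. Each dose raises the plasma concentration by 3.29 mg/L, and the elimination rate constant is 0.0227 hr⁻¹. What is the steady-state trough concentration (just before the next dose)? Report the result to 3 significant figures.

Fraction remaining after one interval: e^(−kτ) = e^(−0.02270 × 58.0) = 0.2680
R = 1 / (1 − 0.2680) = 1.366
Css,max = 3.29 × 1.366 = 4.495 mg/L
Css,min = Css,max × e^(−kτ) = 4.495 × 0.2680 ≈ 1.20 mg/L

1.20 mg/L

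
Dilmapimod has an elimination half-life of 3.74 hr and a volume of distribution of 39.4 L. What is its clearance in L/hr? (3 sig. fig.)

7.30 L/hr

k = ln 2 / t½ = ln 2 / 3.74 = 0.1853 hr⁻¹
CL = k · V = 0.1853 × 39.4 ≈ 7.30 L/hr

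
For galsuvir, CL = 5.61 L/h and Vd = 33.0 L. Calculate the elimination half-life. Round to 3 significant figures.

k = CL / V = 5.61 / 33.0 = 0.1700 h⁻¹
t½ = ln 2 / k = ln 2 / 0.1700 ≈ 4.08 hours

4.08 hours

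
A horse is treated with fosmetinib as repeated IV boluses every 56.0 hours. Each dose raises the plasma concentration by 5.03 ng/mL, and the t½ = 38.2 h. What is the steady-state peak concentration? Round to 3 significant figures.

k = ln 2 / 38.2 = 0.01815 h⁻¹
Fraction remaining after one interval: e^(−kτ) = e^(−0.01815 × 56.0) = 0.3620
R = 1 / (1 − 0.3620) = 1.567
Css,max = 5.03 × 1.567 ≈ 7.88 ng/mL

7.88 ng/mL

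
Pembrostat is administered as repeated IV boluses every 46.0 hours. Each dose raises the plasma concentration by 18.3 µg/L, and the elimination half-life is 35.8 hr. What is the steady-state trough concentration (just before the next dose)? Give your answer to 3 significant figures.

k = ln 2 / 35.8 = 0.01936 hr⁻¹
Fraction remaining after one interval: e^(−kτ) = e^(−0.01936 × 46.0) = 0.4104
R = 1 / (1 − 0.4104) = 1.696
Css,max = 18.3 × 1.696 = 31.04 µg/L
Css,min = Css,max × e^(−kτ) = 31.04 × 0.4104 ≈ 12.7 µg/L

12.7 µg/L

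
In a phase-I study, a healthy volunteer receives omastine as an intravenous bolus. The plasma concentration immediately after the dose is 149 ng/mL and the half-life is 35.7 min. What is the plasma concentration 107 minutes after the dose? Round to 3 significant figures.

18.7 ng/mL

k = ln 2 / 35.7 = 0.01942 min⁻¹
107 min is 2.997 half-lives, so C = 149 × (1/2)^2.997 = 149 × 0.1252 ≈ 18.7 ng/mL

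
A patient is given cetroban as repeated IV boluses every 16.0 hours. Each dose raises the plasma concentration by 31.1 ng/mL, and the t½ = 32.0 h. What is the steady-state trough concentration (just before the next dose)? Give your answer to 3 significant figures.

k = ln 2 / 32.0 = 0.02166 h⁻¹
Fraction remaining after one interval: e^(−kτ) = e^(−0.02166 × 16.0) = 0.7071
R = 1 / (1 − 0.7071) = 3.414
Css,max = 31.1 × 3.414 = 106.2 ng/mL
Css,min = Css,max × e^(−kτ) = 106.2 × 0.7071 ≈ 75.1 ng/mL

75.1 ng/mL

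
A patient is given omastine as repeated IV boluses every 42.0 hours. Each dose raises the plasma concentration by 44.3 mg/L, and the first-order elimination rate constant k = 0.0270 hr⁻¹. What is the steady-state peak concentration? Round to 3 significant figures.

Fraction remaining after one interval: e^(−kτ) = e^(−0.02700 × 42.0) = 0.3217
R = 1 / (1 − 0.3217) = 1.474
Css,max = 44.3 × 1.474 ≈ 65.3 mg/L

65.3 mg/L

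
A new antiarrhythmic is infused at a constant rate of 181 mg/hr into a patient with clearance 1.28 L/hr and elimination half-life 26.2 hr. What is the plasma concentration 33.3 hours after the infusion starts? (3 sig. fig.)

82.8 µg/mL

Css = rate / CL = 181 / 1.28 = 141.4 µg/mL
k = ln 2 / 26.2 = 0.02646 hr⁻¹
C(t) = Css (1 − e^(−kt)) = 141.4 × (1 − e^(−0.8810)) = 141.4 × 0.5856 ≈ 82.8 µg/mL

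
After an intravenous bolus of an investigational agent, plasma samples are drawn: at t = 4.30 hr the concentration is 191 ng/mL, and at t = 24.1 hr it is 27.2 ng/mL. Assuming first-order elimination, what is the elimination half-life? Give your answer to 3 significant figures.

k = ln(C₁/C₂) / (t₂ − t₁) = ln(191/27.2) / (24.1 − 4.30)
  = 1.949 / 19.80 = 0.09844 hr⁻¹
t½ = ln 2 / k = ln 2 / 0.09844 ≈ 7.04 hours

7.04 hours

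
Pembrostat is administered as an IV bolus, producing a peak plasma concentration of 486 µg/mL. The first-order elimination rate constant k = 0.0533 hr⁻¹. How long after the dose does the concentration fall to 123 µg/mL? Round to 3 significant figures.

25.8 hours

C(t) = C₀ e^(−kt)  ⇒  t = ln(C₀/C) / k
t = ln(486/123) / 0.05330 = 1.374 / 0.05330 ≈ 25.8 hours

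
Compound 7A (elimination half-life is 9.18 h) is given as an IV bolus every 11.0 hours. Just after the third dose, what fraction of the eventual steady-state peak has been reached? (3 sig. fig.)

0.917

k = ln 2 / 9.18 = 0.07551 h⁻¹
f_n = 1 − e^(−nkτ) = 1 − e^(−3 × 0.07551 × 11.0) = 1 − e^(−2.492) = 1 − 0.08277 ≈ 0.917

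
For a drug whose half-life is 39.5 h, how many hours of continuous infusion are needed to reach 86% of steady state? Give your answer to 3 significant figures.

112 hours

k = ln 2 / 39.5 = 0.01755 h⁻¹
f = 1 − e^(−kt)  ⇒  t = −ln(1 − f) / k
t = −ln(1 − 0.86) / 0.01755 = 1.966 / 0.01755 ≈ 112 hours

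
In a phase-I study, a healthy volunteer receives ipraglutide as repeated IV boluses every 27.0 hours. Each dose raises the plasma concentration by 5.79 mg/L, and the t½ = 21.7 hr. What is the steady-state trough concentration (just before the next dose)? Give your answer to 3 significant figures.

4.23 mg/L

k = ln 2 / 21.7 = 0.03194 hr⁻¹
Fraction remaining after one interval: e^(−kτ) = e^(−0.03194 × 27.0) = 0.4221
R = 1 / (1 − 0.4221) = 1.730
Css,max = 5.79 × 1.730 = 10.02 mg/L
Css,min = Css,max × e^(−kτ) = 10.02 × 0.4221 ≈ 4.23 mg/L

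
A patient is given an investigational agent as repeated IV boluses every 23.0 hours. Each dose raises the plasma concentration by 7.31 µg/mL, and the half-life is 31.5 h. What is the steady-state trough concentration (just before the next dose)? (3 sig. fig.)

k = ln 2 / 31.5 = 0.02200 h⁻¹
Fraction remaining after one interval: e^(−kτ) = e^(−0.02200 × 23.0) = 0.6028
R = 1 / (1 − 0.6028) = 2.518
Css,max = 7.31 × 2.518 = 18.41 µg/mL
Css,min = Css,max × e^(−kτ) = 18.41 × 0.6028 ≈ 11.1 µg/mL

11.1 µg/mL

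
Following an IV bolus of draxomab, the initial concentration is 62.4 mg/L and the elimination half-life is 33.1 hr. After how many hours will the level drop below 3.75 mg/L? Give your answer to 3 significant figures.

134 hours

k = ln 2 / 33.1 = 0.02094 hr⁻¹
C(t) = C₀ e^(−kt)  ⇒  t = ln(C₀/C) / k
t = ln(62.4/3.75) / 0.02094 = 2.812 / 0.02094 ≈ 134 hours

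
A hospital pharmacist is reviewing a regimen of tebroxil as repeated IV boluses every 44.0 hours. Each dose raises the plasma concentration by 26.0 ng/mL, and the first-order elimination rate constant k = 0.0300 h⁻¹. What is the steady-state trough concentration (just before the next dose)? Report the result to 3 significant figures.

9.48 ng/mL

Fraction remaining after one interval: e^(−kτ) = e^(−0.03000 × 44.0) = 0.2671
R = 1 / (1 − 0.2671) = 1.365
Css,max = 26.0 × 1.365 = 35.48 ng/mL
Css,min = Css,max × e^(−kτ) = 35.48 × 0.2671 ≈ 9.48 ng/mL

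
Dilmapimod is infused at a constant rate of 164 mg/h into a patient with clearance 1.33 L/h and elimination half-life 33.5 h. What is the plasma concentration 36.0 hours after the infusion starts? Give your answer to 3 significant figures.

Css = rate / CL = 164 / 1.33 = 123.3 µg/mL
k = ln 2 / 33.5 = 0.02069 h⁻¹
C(t) = Css (1 − e^(−kt)) = 123.3 × (1 − e^(−0.7449)) = 123.3 × 0.5252 ≈ 64.8 µg/mL

64.8 µg/mL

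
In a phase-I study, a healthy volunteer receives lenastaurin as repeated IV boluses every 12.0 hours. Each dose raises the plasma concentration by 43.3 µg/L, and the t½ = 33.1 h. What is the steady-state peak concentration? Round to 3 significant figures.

195 µg/L

k = ln 2 / 33.1 = 0.02094 h⁻¹
Fraction remaining after one interval: e^(−kτ) = e^(−0.02094 × 12.0) = 0.7778
R = 1 / (1 − 0.7778) = 4.500
Css,max = 43.3 × 4.500 ≈ 195 µg/L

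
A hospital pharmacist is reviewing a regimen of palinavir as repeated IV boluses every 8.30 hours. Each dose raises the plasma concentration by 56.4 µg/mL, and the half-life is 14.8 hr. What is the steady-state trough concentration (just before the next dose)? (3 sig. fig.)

119 µg/mL

k = ln 2 / 14.8 = 0.04683 hr⁻¹
Fraction remaining after one interval: e^(−kτ) = e^(−0.04683 × 8.30) = 0.6779
R = 1 / (1 − 0.6779) = 3.105
Css,max = 56.4 × 3.105 = 175.1 µg/mL
Css,min = Css,max × e^(−kτ) = 175.1 × 0.6779 ≈ 119 µg/mL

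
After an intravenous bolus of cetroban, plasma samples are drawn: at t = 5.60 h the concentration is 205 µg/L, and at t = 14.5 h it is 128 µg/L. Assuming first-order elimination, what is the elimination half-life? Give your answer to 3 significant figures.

k = ln(C₁/C₂) / (t₂ − t₁) = ln(205/128) / (14.5 − 5.60)
  = 0.4710 / 8.900 = 0.05292 h⁻¹
t½ = ln 2 / k = ln 2 / 0.05292 ≈ 13.1 hours

13.1 hours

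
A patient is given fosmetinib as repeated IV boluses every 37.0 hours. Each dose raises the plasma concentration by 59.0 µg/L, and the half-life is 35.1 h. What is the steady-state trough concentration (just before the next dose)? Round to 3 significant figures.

54.8 µg/L

k = ln 2 / 35.1 = 0.01975 h⁻¹
Fraction remaining after one interval: e^(−kτ) = e^(−0.01975 × 37.0) = 0.4816
R = 1 / (1 − 0.4816) = 1.929
Css,max = 59.0 × 1.929 = 113.8 µg/L
Css,min = Css,max × e^(−kτ) = 113.8 × 0.4816 ≈ 54.8 µg/L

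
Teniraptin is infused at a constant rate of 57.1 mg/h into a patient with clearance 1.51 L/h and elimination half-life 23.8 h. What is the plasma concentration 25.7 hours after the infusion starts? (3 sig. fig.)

19.9 mg/L

Css = rate / CL = 57.1 / 1.51 = 37.81 mg/L
k = ln 2 / 23.8 = 0.02912 h⁻¹
C(t) = Css (1 − e^(−kt)) = 37.81 × (1 − e^(−0.7485)) = 37.81 × 0.5269 ≈ 19.9 mg/L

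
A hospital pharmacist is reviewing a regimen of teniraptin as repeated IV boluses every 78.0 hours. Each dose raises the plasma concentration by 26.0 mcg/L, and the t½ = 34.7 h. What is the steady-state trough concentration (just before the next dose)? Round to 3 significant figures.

k = ln 2 / 34.7 = 0.01998 h⁻¹
Fraction remaining after one interval: e^(−kτ) = e^(−0.01998 × 78.0) = 0.2105
R = 1 / (1 − 0.2105) = 1.267
Css,max = 26.0 × 1.267 = 32.93 mcg/L
Css,min = Css,max × e^(−kτ) = 32.93 × 0.2105 ≈ 6.93 mcg/L

6.93 mcg/L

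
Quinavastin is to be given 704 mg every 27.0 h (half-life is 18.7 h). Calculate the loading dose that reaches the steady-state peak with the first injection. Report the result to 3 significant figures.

1110 mg

k = ln 2 / 18.7 = 0.03707 h⁻¹
Accumulation ratio R = 1 / (1 − e^(−kτ)) = 1 / (1 − e^(−0.03707×27.0)) = 1 / (1 − 0.3676) = 1.581
Loading dose = maintenance dose × R = 704 × 1.581 ≈ 1110 mg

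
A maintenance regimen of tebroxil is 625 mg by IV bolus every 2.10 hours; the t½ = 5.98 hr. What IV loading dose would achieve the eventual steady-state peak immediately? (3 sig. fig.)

k = ln 2 / 5.98 = 0.1159 hr⁻¹
Accumulation ratio R = 1 / (1 − e^(−kτ)) = 1 / (1 − e^(−0.1159×2.10)) = 1 / (1 − 0.7839) = 4.629
Loading dose = maintenance dose × R = 625 × 4.629 ≈ 2890 mg

2890 mg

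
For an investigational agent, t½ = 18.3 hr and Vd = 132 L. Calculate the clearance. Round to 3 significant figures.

5.00 L/hr

k = ln 2 / t½ = ln 2 / 18.3 = 0.03788 hr⁻¹
CL = k · V = 0.03788 × 132 ≈ 5.00 L/hr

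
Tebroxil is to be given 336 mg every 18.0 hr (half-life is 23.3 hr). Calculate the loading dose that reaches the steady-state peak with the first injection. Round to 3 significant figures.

810 mg

k = ln 2 / 23.3 = 0.02975 hr⁻¹
Accumulation ratio R = 1 / (1 − e^(−kτ)) = 1 / (1 − e^(−0.02975×18.0)) = 1 / (1 − 0.5854) = 2.412
Loading dose = maintenance dose × R = 336 × 2.412 ≈ 810 mg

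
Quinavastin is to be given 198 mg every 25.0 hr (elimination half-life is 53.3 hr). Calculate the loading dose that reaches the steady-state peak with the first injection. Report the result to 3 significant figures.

k = ln 2 / 53.3 = 0.01300 hr⁻¹
Accumulation ratio R = 1 / (1 − e^(−kτ)) = 1 / (1 − e^(−0.01300×25.0)) = 1 / (1 − 0.7224) = 3.603
Loading dose = maintenance dose × R = 198 × 3.603 ≈ 713 mg

713 mg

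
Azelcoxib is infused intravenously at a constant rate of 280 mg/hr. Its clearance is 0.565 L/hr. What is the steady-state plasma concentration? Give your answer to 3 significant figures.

496 mg/L

Css = infusion rate / CL = 280 / 0.565 ≈ 496 mg/L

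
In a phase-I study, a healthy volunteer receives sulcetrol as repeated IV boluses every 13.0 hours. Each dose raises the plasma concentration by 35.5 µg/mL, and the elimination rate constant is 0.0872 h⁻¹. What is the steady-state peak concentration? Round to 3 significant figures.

52.4 µg/mL

Fraction remaining after one interval: e^(−kτ) = e^(−0.08720 × 13.0) = 0.3219
R = 1 / (1 − 0.3219) = 1.475
Css,max = 35.5 × 1.475 ≈ 52.4 µg/mL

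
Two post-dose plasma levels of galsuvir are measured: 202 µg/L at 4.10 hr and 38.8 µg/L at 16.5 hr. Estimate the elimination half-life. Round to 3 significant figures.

k = ln(C₁/C₂) / (t₂ − t₁) = ln(202/38.8) / (16.5 − 4.10)
  = 1.650 / 12.40 = 0.1331 hr⁻¹
t½ = ln 2 / k = ln 2 / 0.1331 ≈ 5.21 hours

5.21 hours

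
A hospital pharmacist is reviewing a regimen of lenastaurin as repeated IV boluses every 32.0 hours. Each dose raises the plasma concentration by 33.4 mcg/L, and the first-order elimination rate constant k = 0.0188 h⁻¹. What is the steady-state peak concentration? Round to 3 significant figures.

73.9 mcg/L

Fraction remaining after one interval: e^(−kτ) = e^(−0.01880 × 32.0) = 0.5479
R = 1 / (1 − 0.5479) = 2.212
Css,max = 33.4 × 2.212 ≈ 73.9 mcg/L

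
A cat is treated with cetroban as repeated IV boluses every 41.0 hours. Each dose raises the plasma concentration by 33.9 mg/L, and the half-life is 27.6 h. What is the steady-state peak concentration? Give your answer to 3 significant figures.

k = ln 2 / 27.6 = 0.02511 h⁻¹
Fraction remaining after one interval: e^(−kτ) = e^(−0.02511 × 41.0) = 0.3571
R = 1 / (1 − 0.3571) = 1.556
Css,max = 33.9 × 1.556 ≈ 52.7 mg/L

52.7 mg/L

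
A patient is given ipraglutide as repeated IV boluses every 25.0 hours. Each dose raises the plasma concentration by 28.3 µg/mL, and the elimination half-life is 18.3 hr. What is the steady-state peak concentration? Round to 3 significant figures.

46.2 µg/mL

k = ln 2 / 18.3 = 0.03788 hr⁻¹
Fraction remaining after one interval: e^(−kτ) = e^(−0.03788 × 25.0) = 0.3879
R = 1 / (1 − 0.3879) = 1.634
Css,max = 28.3 × 1.634 ≈ 46.2 µg/mL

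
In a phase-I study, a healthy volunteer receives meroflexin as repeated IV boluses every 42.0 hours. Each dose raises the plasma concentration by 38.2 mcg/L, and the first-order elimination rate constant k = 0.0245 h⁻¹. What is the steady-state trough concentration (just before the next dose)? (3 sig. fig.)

Fraction remaining after one interval: e^(−kτ) = e^(−0.02450 × 42.0) = 0.3574
R = 1 / (1 − 0.3574) = 1.556
Css,max = 38.2 × 1.556 = 59.44 mcg/L
Css,min = Css,max × e^(−kτ) = 59.44 × 0.3574 ≈ 21.2 mcg/L

21.2 mcg/L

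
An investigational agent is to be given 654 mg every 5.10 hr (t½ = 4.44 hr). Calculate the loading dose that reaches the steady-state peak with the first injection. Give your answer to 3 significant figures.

1190 mg

k = ln 2 / 4.44 = 0.1561 hr⁻¹
Accumulation ratio R = 1 / (1 − e^(−kτ)) = 1 / (1 − e^(−0.1561×5.10)) = 1 / (1 − 0.4510) = 1.822
Loading dose = maintenance dose × R = 654 × 1.822 ≈ 1190 mg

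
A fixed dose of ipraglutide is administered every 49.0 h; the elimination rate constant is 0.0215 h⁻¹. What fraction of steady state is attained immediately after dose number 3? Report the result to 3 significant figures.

0.958

f_n = 1 − e^(−nkτ) = 1 − e^(−3 × 0.02150 × 49.0) = 1 − e^(−3.160) = 1 − 0.04240 ≈ 0.958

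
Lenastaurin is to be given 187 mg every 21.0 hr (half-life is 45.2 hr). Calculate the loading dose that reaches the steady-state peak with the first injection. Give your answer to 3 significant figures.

679 mg

k = ln 2 / 45.2 = 0.01534 hr⁻¹
Accumulation ratio R = 1 / (1 − e^(−kτ)) = 1 / (1 − e^(−0.01534×21.0)) = 1 / (1 − 0.7247) = 3.632
Loading dose = maintenance dose × R = 187 × 3.632 ≈ 679 mg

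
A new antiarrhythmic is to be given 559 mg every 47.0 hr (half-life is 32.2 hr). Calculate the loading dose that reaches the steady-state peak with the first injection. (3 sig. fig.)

878 mg

k = ln 2 / 32.2 = 0.02153 hr⁻¹
Accumulation ratio R = 1 / (1 − e^(−kτ)) = 1 / (1 − e^(−0.02153×47.0)) = 1 / (1 − 0.3636) = 1.571
Loading dose = maintenance dose × R = 559 × 1.571 ≈ 878 mg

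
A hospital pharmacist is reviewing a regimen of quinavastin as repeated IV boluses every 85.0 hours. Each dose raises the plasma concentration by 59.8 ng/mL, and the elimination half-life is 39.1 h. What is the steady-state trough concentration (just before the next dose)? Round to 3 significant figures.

17.0 ng/mL

k = ln 2 / 39.1 = 0.01773 h⁻¹
Fraction remaining after one interval: e^(−kτ) = e^(−0.01773 × 85.0) = 0.2216
R = 1 / (1 − 0.2216) = 1.285
Css,max = 59.8 × 1.285 = 76.83 ng/mL
Css,min = Css,max × e^(−kτ) = 76.83 × 0.2216 ≈ 17.0 ng/mL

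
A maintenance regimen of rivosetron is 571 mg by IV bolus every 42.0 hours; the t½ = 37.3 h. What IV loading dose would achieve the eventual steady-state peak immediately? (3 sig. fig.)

1050 mg

k = ln 2 / 37.3 = 0.01858 h⁻¹
Accumulation ratio R = 1 / (1 − e^(−kτ)) = 1 / (1 − e^(−0.01858×42.0)) = 1 / (1 − 0.4582) = 1.846
Loading dose = maintenance dose × R = 571 × 1.846 ≈ 1050 mg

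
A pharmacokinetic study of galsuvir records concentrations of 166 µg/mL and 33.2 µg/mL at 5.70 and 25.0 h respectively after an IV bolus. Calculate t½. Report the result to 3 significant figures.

8.31 hours

k = ln(C₁/C₂) / (t₂ − t₁) = ln(166/33.2) / (25.0 − 5.70)
  = 1.609 / 19.30 = 0.08339 h⁻¹
t½ = ln 2 / k = ln 2 / 0.08339 ≈ 8.31 hours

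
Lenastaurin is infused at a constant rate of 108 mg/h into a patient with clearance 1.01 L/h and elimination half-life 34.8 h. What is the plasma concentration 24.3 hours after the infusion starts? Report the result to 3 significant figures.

Css = rate / CL = 108 / 1.01 = 106.9 µg/mL
k = ln 2 / 34.8 = 0.01992 h⁻¹
C(t) = Css (1 − e^(−kt)) = 106.9 × (1 − e^(−0.4840)) = 106.9 × 0.3837 ≈ 41.0 µg/mL

41.0 µg/mL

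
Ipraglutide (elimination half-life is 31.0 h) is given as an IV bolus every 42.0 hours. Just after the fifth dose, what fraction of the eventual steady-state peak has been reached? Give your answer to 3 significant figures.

0.991

k = ln 2 / 31.0 = 0.02236 h⁻¹
f_n = 1 − e^(−nkτ) = 1 − e^(−5 × 0.02236 × 42.0) = 1 − e^(−4.696) = 1 − 0.009136 ≈ 0.991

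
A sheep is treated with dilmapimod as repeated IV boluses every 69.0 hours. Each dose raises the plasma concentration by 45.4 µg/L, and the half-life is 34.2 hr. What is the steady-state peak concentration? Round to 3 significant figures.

60.3 µg/L

k = ln 2 / 34.2 = 0.02027 hr⁻¹
Fraction remaining after one interval: e^(−kτ) = e^(−0.02027 × 69.0) = 0.2470
R = 1 / (1 − 0.2470) = 1.328
Css,max = 45.4 × 1.328 ≈ 60.3 µg/L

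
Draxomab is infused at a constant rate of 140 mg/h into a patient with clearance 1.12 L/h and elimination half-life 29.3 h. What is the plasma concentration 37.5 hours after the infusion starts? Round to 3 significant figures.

73.5 µg/mL

Css = rate / CL = 140 / 1.12 = 125.0 µg/mL
k = ln 2 / 29.3 = 0.02366 h⁻¹
C(t) = Css (1 − e^(−kt)) = 125.0 × (1 − e^(−0.8871)) = 125.0 × 0.5882 ≈ 73.5 µg/mL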